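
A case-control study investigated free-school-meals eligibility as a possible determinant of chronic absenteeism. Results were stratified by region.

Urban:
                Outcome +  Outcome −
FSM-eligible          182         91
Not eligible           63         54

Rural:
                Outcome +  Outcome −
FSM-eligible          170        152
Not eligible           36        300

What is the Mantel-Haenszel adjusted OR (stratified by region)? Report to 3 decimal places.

4.462

OR_MH = Σ(aᵢdᵢ/nᵢ) / Σ(bᵢcᵢ/nᵢ), where nᵢ is the stratum total.
Stratum 1 (Urban): n = 390; a·d/n = 182·54/390 = 25.2000; b·c/n = 91·63/390 = 14.7000
Stratum 2 (Rural): n = 658; a·d/n = 170·300/658 = 77.5076; b·c/n = 152·36/658 = 8.3161
OR_MH = (25.2000 + 77.5076) / (14.7000 + 8.3161) = 102.7076 / 23.0161 = 4.46242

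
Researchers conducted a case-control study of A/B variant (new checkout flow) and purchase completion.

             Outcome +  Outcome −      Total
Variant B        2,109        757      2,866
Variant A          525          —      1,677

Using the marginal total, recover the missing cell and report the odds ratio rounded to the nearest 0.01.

The missing cell is in the unexposed row: 1677 − 525 = 1152.
So a = 2109, b = 757, c = 525, d = 1152.
OR = (a·d)/(b·c) = (2109 × 1152) / (757 × 525) = 2429568 / 397425 = 6.11327

6.11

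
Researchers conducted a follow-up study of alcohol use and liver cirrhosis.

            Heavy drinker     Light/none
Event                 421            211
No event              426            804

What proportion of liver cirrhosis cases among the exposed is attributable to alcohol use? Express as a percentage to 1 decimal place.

58.2

Reading the table with exposure as columns: a = 421 (Heavy drinker, case), b = 426 (Heavy drinker, non-case), c = 211 (Light/none, case), d = 804.
Risk in exposed = 421/847 = 0.49705; risk in unexposed = 211/1015 = 0.20788.
RR = 0.49705/0.20788 = 2.39101
AR% = (RR − 1)/RR × 100 = (2.39101 − 1)/2.39101 × 100 = 58.1768%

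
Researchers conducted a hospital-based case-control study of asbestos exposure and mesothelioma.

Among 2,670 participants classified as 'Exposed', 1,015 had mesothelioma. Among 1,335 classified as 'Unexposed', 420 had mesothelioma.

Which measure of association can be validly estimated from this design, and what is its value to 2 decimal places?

From the description: a = 1015, b = 1655, c = 420, d = 915.
This is a hospital-based case-control study: participants were sampled on outcome status, so risks in the source population cannot be estimated directly — relative risk is not valid here. The odds ratio is the appropriate measure.
OR = (a·d)/(b·c) = (1015 × 915) / (1655 × 420) = 928725 / 695100 = 1.33610

1.34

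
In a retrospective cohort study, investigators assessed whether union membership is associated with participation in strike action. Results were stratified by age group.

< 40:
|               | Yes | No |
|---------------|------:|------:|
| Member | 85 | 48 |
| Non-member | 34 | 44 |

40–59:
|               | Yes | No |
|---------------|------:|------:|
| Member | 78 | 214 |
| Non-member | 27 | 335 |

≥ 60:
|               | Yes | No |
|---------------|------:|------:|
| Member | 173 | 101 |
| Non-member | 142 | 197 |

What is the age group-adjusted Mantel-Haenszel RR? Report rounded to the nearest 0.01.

RR_MH = Σ(aᵢ·n₀ᵢ/nᵢ) / Σ(cᵢ·n₁ᵢ/nᵢ), with n₁ᵢ = aᵢ+bᵢ (exposed), n₀ᵢ = cᵢ+dᵢ (unexposed), nᵢ = n₁ᵢ+n₀ᵢ.
Stratum 1 (< 40): n₁ = 133, n₀ = 78, n = 211; a·n₀/n = 85·78/211 = 31.4218; c·n₁/n = 34·133/211 = 21.4313
Stratum 2 (40–59): n₁ = 292, n₀ = 362, n = 654; a·n₀/n = 78·362/654 = 43.1743; c·n₁/n = 27·292/654 = 12.0550
Stratum 3 (≥ 60): n₁ = 274, n₀ = 339, n = 613; a·n₀/n = 173·339/613 = 95.6721; c·n₁/n = 142·274/613 = 63.4715
RR_MH = (31.4218 + 43.1743 + 95.6721) / (21.4313 + 12.0550 + 63.4715) = 170.2682 / 96.9578 = 1.75611

1.76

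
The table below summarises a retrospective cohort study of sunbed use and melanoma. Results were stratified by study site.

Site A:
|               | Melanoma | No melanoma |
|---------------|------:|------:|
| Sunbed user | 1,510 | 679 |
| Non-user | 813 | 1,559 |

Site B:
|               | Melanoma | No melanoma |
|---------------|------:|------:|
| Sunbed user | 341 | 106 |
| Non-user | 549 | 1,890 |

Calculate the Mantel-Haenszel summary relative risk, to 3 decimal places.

RR_MH = Σ(aᵢ·n₀ᵢ/nᵢ) / Σ(cᵢ·n₁ᵢ/nᵢ), with n₁ᵢ = aᵢ+bᵢ (exposed), n₀ᵢ = cᵢ+dᵢ (unexposed), nᵢ = n₁ᵢ+n₀ᵢ.
Stratum 1 (Site A): n₁ = 2189, n₀ = 2372, n = 4561; a·n₀/n = 1510·2372/4561 = 785.2927; c·n₁/n = 813·2189/4561 = 390.1901
Stratum 2 (Site B): n₁ = 447, n₀ = 2439, n = 2886; a·n₀/n = 341·2439/2886 = 288.1840; c·n₁/n = 549·447/2886 = 85.0322
RR_MH = (785.2927 + 288.1840) / (390.1901 + 85.0322) = 1073.4767 / 475.2223 = 2.25889

2.259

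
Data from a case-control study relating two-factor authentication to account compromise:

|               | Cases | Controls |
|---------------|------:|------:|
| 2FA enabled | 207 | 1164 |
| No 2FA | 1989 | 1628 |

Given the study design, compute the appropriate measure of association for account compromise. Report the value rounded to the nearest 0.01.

0.15

Cells: a = 207, b = 1164, c = 1989, d = 1628.
This is a case-control study: participants were sampled on outcome status, so risks in the source population cannot be estimated directly — relative risk is not valid here. The odds ratio is the appropriate measure.
OR = (a·d)/(b·c) = (207 × 1628) / (1164 × 1989) = 336996 / 2315196 = 0.14556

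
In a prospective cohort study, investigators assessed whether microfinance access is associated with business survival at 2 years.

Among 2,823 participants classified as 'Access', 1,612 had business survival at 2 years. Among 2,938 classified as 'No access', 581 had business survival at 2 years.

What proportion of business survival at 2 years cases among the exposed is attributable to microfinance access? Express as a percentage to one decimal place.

From the description: a = 1612, b = 1211, c = 581, d = 2357.
Risk in exposed = 1612/2823 = 0.57102; risk in unexposed = 581/2938 = 0.19775.
RR = 0.57102/0.19775 = 2.88755
AR% = (RR − 1)/RR × 100 = (2.88755 − 1)/2.88755 × 100 = 65.3686%

65.4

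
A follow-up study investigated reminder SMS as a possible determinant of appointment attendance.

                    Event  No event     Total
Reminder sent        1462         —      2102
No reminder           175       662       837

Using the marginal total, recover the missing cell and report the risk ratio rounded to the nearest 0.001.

3.327

The missing cell is in the exposed row: 2102 − 1462 = 640.
So a = 1462, b = 640, c = 175, d = 662.
RR = [a/(a+b)] / [c/(c+d)] = (1462/2102) / (175/837) = 0.69553/0.20908 = 3.32661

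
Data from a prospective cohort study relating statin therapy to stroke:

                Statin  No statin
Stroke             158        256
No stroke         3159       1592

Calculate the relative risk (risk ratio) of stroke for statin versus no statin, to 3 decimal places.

Reading the table with exposure as columns: a = 158 (Statin, case), b = 3159 (Statin, non-case), c = 256 (No statin, case), d = 1592.
Risk in exposed = 158/3317 = 0.04763; risk in unexposed = 256/1848 = 0.13853.
RR = 0.04763 / 0.13853 = 0.34385
The risk is 66% lower among the exposed than among the unexposed.

0.344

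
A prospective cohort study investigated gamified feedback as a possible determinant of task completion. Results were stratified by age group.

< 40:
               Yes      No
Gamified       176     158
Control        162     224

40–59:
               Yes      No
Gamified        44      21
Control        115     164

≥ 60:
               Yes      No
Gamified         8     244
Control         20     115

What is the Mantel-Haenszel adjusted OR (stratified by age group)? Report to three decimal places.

OR_MH = Σ(aᵢdᵢ/nᵢ) / Σ(bᵢcᵢ/nᵢ), where nᵢ is the stratum total.
Stratum 1 (< 40): n = 720; a·d/n = 176·224/720 = 54.7556; b·c/n = 158·162/720 = 35.5500
Stratum 2 (40–59): n = 344; a·d/n = 44·164/344 = 20.9767; b·c/n = 21·115/344 = 7.0203
Stratum 3 (≥ 60): n = 387; a·d/n = 8·115/387 = 2.3773; b·c/n = 244·20/387 = 12.6098
OR_MH = (54.7556 + 20.9767 + 2.3773) / (35.5500 + 7.0203 + 12.6098) = 78.1096 / 55.1802 = 1.41554

1.416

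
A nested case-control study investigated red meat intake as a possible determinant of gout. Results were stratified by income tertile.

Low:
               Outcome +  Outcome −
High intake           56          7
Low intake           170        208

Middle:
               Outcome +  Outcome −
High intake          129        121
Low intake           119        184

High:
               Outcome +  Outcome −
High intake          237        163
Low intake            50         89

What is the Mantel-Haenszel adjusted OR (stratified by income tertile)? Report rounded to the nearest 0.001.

OR_MH = Σ(aᵢdᵢ/nᵢ) / Σ(bᵢcᵢ/nᵢ), where nᵢ is the stratum total.
Stratum 1 (Low): n = 441; a·d/n = 56·208/441 = 26.4127; b·c/n = 7·170/441 = 2.6984
Stratum 2 (Middle): n = 553; a·d/n = 129·184/553 = 42.9222; b·c/n = 121·119/553 = 26.0380
Stratum 3 (High): n = 539; a·d/n = 237·89/539 = 39.1336; b·c/n = 163·50/539 = 15.1206
OR_MH = (26.4127 + 42.9222 + 39.1336) / (2.6984 + 26.0380 + 15.1206) = 108.4685 / 43.8570 = 2.47323

2.473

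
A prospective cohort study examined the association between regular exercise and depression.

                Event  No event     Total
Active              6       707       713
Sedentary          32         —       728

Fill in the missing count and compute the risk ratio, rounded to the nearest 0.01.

The missing cell is in the unexposed row: 728 − 32 = 696.
So a = 6, b = 707, c = 32, d = 696.
RR = [a/(a+b)] / [c/(c+d)] = (6/713) / (32/728) = 0.00842/0.04396 = 0.19144

0.19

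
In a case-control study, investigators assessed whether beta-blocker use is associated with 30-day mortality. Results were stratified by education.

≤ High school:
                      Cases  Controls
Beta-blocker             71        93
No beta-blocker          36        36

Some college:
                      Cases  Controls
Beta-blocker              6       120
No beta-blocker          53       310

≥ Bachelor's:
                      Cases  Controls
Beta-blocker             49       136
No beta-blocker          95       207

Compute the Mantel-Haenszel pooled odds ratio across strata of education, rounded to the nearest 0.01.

OR_MH = Σ(aᵢdᵢ/nᵢ) / Σ(bᵢcᵢ/nᵢ), where nᵢ is the stratum total.
Stratum 1 (≤ High school): n = 236; a·d/n = 71·36/236 = 10.8305; b·c/n = 93·36/236 = 14.1864
Stratum 2 (Some college): n = 489; a·d/n = 6·310/489 = 3.8037; b·c/n = 120·53/489 = 13.0061
Stratum 3 (≥ Bachelor's): n = 487; a·d/n = 49·207/487 = 20.8275; b·c/n = 136·95/487 = 26.5298
OR_MH = (10.8305 + 3.8037 + 20.8275) / (14.1864 + 13.0061 + 26.5298) = 35.4617 / 53.7223 = 0.66009

0.66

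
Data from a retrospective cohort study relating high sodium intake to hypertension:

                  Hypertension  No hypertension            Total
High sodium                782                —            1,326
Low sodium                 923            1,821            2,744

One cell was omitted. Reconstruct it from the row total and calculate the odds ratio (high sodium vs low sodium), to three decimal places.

The missing cell is in the exposed row: 1326 − 782 = 544.
So a = 782, b = 544, c = 923, d = 1821.
OR = (a·d)/(b·c) = (782 × 1821) / (544 × 923) = 1424022 / 502112 = 2.83606

2.836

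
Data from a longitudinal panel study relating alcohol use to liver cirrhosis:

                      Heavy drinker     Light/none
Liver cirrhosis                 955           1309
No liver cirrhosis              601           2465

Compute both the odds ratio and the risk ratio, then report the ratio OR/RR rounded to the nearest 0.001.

1.691

Reading the table with exposure as columns: a = 955 (Heavy drinker, case), b = 601 (Heavy drinker, non-case), c = 1309 (Light/none, case), d = 2465.
OR = (955·2465)/(601·1309) = 2354075/786709 = 2.99231
Risk in exposed = 955/1556 = 0.61375; risk in unexposed = 1309/3774 = 0.34685; RR = 1.76952
OR/RR = 2.99231 / 1.76952 = 1.69103
The outcome is not rare, so the OR lies further from 1 than the RR.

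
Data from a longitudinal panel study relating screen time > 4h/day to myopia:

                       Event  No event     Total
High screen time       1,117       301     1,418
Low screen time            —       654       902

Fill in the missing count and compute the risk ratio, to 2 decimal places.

The missing cell is in the unexposed row: 902 − 654 = 248.
So a = 1117, b = 301, c = 248, d = 654.
RR = [a/(a+b)] / [c/(c+d)] = (1117/1418) / (248/902) = 0.78773/0.27494 = 2.86505

2.87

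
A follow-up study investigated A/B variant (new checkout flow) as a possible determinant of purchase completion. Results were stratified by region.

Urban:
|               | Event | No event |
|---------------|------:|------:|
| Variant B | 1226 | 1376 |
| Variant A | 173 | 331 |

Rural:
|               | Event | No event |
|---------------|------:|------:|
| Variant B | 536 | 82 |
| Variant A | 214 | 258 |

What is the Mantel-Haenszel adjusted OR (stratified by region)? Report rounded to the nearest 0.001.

OR_MH = Σ(aᵢdᵢ/nᵢ) / Σ(bᵢcᵢ/nᵢ), where nᵢ is the stratum total.
Stratum 1 (Urban): n = 3106; a·d/n = 1226·331/3106 = 130.6523; b·c/n = 1376·173/3106 = 76.6413
Stratum 2 (Rural): n = 1090; a·d/n = 536·258/1090 = 126.8697; b·c/n = 82·214/1090 = 16.0991
OR_MH = (130.6523 + 126.8697) / (76.6413 + 16.0991) = 257.5220 / 92.7404 = 2.77680

2.777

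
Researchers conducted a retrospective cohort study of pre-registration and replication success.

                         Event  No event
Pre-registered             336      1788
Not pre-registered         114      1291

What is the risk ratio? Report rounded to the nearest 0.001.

1.950

Cells: a = 336, b = 1788, c = 114, d = 1291.
Risk in exposed = 336/2124 = 0.15819; risk in unexposed = 114/1405 = 0.08114.
RR = 0.15819 / 0.08114 = 1.94965
The risk among the exposed is 1.95 times that among the unexposed.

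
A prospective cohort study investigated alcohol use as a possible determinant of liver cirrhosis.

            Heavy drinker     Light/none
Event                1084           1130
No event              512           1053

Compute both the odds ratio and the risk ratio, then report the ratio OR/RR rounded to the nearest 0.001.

1.504

Reading the table with exposure as columns: a = 1084 (Heavy drinker, case), b = 512 (Heavy drinker, non-case), c = 1130 (Light/none, case), d = 1053.
OR = (1084·1053)/(512·1130) = 1141452/578560 = 1.97292
Risk in exposed = 1084/1596 = 0.67920; risk in unexposed = 1130/2183 = 0.51764; RR = 1.31211
OR/RR = 1.97292 / 1.31211 = 1.50362
The outcome is not rare, so the OR lies further from 1 than the RR.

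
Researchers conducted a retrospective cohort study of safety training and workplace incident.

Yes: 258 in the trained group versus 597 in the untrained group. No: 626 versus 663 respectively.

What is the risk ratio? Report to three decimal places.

0.616

From the description: a = 258, b = 626, c = 597, d = 663.
Risk in exposed = 258/884 = 0.29186; risk in unexposed = 597/1260 = 0.47381.
RR = 0.29186 / 0.47381 = 0.61598
The risk is 38% lower among the exposed than among the unexposed.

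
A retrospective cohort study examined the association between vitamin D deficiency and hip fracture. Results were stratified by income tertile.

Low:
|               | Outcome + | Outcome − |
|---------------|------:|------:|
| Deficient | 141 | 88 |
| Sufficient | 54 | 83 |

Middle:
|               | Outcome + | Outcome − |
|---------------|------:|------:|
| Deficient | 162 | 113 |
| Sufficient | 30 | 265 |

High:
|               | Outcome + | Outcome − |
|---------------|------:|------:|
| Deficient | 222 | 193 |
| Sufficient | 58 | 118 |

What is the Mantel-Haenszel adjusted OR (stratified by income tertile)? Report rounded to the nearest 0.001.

4.003

OR_MH = Σ(aᵢdᵢ/nᵢ) / Σ(bᵢcᵢ/nᵢ), where nᵢ is the stratum total.
Stratum 1 (Low): n = 366; a·d/n = 141·83/366 = 31.9754; b·c/n = 88·54/366 = 12.9836
Stratum 2 (Middle): n = 570; a·d/n = 162·265/570 = 75.3158; b·c/n = 113·30/570 = 5.9474
Stratum 3 (High): n = 591; a·d/n = 222·118/591 = 44.3249; b·c/n = 193·58/591 = 18.9408
OR_MH = (31.9754 + 75.3158 + 44.3249) / (12.9836 + 5.9474 + 18.9408) = 151.6161 / 37.8718 = 4.00341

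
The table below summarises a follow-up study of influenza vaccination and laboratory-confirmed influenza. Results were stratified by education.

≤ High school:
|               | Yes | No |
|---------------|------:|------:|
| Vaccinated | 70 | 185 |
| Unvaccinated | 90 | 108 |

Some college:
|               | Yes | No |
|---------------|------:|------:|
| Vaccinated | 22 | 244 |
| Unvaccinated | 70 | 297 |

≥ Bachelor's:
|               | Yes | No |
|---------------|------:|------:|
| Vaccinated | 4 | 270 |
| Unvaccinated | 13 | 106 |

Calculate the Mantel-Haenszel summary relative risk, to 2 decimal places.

RR_MH = Σ(aᵢ·n₀ᵢ/nᵢ) / Σ(cᵢ·n₁ᵢ/nᵢ), with n₁ᵢ = aᵢ+bᵢ (exposed), n₀ᵢ = cᵢ+dᵢ (unexposed), nᵢ = n₁ᵢ+n₀ᵢ.
Stratum 1 (≤ High school): n₁ = 255, n₀ = 198, n = 453; a·n₀/n = 70·198/453 = 30.5960; c·n₁/n = 90·255/453 = 50.6623
Stratum 2 (Some college): n₁ = 266, n₀ = 367, n = 633; a·n₀/n = 22·367/633 = 12.7551; c·n₁/n = 70·266/633 = 29.4155
Stratum 3 (≥ Bachelor's): n₁ = 274, n₀ = 119, n = 393; a·n₀/n = 4·119/393 = 1.2112; c·n₁/n = 13·274/393 = 9.0636
RR_MH = (30.5960 + 12.7551 + 1.2112) / (50.6623 + 29.4155 + 9.0636) = 44.5624 / 89.1413 = 0.49991

0.50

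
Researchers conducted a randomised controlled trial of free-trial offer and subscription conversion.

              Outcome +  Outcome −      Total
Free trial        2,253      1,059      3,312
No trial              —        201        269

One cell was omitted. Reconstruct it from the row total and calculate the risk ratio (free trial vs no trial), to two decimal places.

The missing cell is in the unexposed row: 269 − 201 = 68.
So a = 2253, b = 1059, c = 68, d = 201.
RR = [a/(a+b)] / [c/(c+d)] = (2253/3312) / (68/269) = 0.68025/0.25279 = 2.69100

2.69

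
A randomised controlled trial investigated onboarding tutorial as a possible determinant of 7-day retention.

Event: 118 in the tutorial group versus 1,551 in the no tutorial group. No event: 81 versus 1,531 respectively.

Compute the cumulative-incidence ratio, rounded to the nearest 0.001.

1.178

From the description: a = 118, b = 81, c = 1551, d = 1531.
Risk in exposed = 118/199 = 0.59296; risk in unexposed = 1551/3082 = 0.50324.
RR = 0.59296 / 0.50324 = 1.17828
The risk among the exposed is 1.18 times that among the unexposed.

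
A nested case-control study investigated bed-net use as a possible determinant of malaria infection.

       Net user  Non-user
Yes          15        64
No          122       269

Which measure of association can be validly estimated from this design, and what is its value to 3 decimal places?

0.517

Reading the table with exposure as columns: a = 15 (Net user, case), b = 122 (Net user, non-case), c = 64 (Non-user, case), d = 269.
This is a nested case-control study: participants were sampled on outcome status, so risks in the source population cannot be estimated directly — relative risk is not valid here. The odds ratio is the appropriate measure.
OR = (a·d)/(b·c) = (15 × 269) / (122 × 64) = 4035 / 7808 = 0.51678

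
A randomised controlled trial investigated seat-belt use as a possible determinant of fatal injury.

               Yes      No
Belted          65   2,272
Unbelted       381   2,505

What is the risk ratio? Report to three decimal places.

0.211

Cells: a = 65, b = 2272, c = 381, d = 2505.
Risk in exposed = 65/2337 = 0.02781; risk in unexposed = 381/2886 = 0.13202.
RR = 0.02781 / 0.13202 = 0.21068
The risk is 79% lower among the exposed than among the unexposed.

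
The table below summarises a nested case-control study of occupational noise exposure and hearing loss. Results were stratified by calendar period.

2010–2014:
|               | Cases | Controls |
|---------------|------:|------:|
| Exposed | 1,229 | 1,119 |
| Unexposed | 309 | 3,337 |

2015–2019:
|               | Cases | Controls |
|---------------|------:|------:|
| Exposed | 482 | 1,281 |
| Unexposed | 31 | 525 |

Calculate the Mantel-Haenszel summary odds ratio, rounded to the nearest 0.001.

OR_MH = Σ(aᵢdᵢ/nᵢ) / Σ(bᵢcᵢ/nᵢ), where nᵢ is the stratum total.
Stratum 1 (2010–2014): n = 5994; a·d/n = 1229·3337/5994 = 684.2130; b·c/n = 1119·309/5994 = 57.6862
Stratum 2 (2015–2019): n = 2319; a·d/n = 482·525/2319 = 109.1203; b·c/n = 1281·31/2319 = 17.1242
OR_MH = (684.2130 + 109.1203) / (57.6862 + 17.1242) = 793.3334 / 74.8104 = 10.60459

10.605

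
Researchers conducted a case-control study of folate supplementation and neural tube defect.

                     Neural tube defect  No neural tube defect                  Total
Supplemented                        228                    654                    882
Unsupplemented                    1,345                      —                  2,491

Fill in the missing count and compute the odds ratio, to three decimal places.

The missing cell is in the unexposed row: 2491 − 1345 = 1146.
So a = 228, b = 654, c = 1345, d = 1146.
OR = (a·d)/(b·c) = (228 × 1146) / (654 × 1345) = 261288 / 879630 = 0.29704

0.297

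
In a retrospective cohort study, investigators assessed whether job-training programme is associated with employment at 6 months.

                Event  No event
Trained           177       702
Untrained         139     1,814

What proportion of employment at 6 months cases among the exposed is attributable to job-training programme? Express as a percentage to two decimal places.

64.65

Cells: a = 177, b = 702, c = 139, d = 1814.
Risk in exposed = 177/879 = 0.20137; risk in unexposed = 139/1953 = 0.07117.
RR = 0.20137/0.07117 = 2.82925
AR% = (RR − 1)/RR × 100 = (2.82925 − 1)/2.82925 × 100 = 64.6550%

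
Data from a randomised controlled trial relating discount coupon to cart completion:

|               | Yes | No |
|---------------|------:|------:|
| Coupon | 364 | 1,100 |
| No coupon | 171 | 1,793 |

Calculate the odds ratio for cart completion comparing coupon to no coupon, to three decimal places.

Cells: a = 364, b = 1100, c = 171, d = 1793.
OR = (a·d)/(b·c) = (364 × 1793) / (1100 × 171) = 652652 / 188100 = 3.46971
The odds of cart completion are about 3.47 times as high in the coupon group.

3.470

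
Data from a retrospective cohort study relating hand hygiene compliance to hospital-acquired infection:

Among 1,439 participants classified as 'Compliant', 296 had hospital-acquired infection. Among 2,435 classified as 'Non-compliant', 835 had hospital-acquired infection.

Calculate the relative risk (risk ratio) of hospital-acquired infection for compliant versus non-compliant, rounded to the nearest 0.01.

From the description: a = 296, b = 1143, c = 835, d = 1600.
Risk in exposed = 296/1439 = 0.20570; risk in unexposed = 835/2435 = 0.34292.
RR = 0.20570 / 0.34292 = 0.59985
The risk is 40% lower among the exposed than among the unexposed.

0.60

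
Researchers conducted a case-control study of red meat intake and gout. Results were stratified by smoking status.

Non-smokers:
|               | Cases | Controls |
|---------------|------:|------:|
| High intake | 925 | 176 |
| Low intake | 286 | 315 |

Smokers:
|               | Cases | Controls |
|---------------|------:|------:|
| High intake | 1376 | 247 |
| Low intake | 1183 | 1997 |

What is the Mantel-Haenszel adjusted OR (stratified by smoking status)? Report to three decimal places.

8.221

OR_MH = Σ(aᵢdᵢ/nᵢ) / Σ(bᵢcᵢ/nᵢ), where nᵢ is the stratum total.
Stratum 1 (Non-smokers): n = 1702; a·d/n = 925·315/1702 = 171.1957; b·c/n = 176·286/1702 = 29.5746
Stratum 2 (Smokers): n = 4803; a·d/n = 1376·1997/4803 = 572.1158; b·c/n = 247·1183/4803 = 60.8372
OR_MH = (171.1957 + 572.1158) / (29.5746 + 60.8372) = 743.3114 / 90.4118 = 8.22140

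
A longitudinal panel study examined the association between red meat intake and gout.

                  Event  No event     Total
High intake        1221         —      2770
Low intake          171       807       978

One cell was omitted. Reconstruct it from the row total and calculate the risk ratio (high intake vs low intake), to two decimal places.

The missing cell is in the exposed row: 2770 − 1221 = 1549.
So a = 1221, b = 1549, c = 171, d = 807.
RR = [a/(a+b)] / [c/(c+d)] = (1221/2770) / (171/978) = 0.44079/0.17485 = 2.52103

2.52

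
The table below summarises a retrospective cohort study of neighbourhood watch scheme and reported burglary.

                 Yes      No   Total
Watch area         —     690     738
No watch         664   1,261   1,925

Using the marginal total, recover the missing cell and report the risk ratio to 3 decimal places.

0.189

The missing cell is in the exposed row: 738 − 690 = 48.
So a = 48, b = 690, c = 664, d = 1261.
RR = [a/(a+b)] / [c/(c+d)] = (48/738) / (664/1925) = 0.06504/0.34494 = 0.18856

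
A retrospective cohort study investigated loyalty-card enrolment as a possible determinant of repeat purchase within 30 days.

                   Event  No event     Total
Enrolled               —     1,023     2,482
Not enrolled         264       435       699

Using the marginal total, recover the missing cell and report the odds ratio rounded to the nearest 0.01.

The missing cell is in the exposed row: 2482 − 1023 = 1459.
So a = 1459, b = 1023, c = 264, d = 435.
OR = (a·d)/(b·c) = (1459 × 435) / (1023 × 264) = 634665 / 270072 = 2.34998

2.35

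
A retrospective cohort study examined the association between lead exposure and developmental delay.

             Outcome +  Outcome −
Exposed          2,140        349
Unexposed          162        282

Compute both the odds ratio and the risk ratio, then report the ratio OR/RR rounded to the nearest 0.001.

Cells: a = 2140, b = 349, c = 162, d = 282.
OR = (2140·282)/(349·162) = 603480/56538 = 10.67388
Risk in exposed = 2140/2489 = 0.85978; risk in unexposed = 162/444 = 0.36486; RR = 2.35644
OR/RR = 10.67388 / 2.35644 = 4.52966
The outcome is not rare, so the OR lies further from 1 than the RR.

4.530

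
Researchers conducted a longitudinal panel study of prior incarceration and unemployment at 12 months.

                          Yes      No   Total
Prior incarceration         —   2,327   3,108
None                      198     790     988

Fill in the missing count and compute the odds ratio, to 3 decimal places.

1.339

The missing cell is in the exposed row: 3108 − 2327 = 781.
So a = 781, b = 2327, c = 198, d = 790.
OR = (a·d)/(b·c) = (781 × 790) / (2327 × 198) = 616990 / 460746 = 1.33911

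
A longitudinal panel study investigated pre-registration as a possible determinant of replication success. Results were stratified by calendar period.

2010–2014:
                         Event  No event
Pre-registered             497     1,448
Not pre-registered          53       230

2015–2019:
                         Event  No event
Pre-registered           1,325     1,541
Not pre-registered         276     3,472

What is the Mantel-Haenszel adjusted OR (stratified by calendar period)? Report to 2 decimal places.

OR_MH = Σ(aᵢdᵢ/nᵢ) / Σ(bᵢcᵢ/nᵢ), where nᵢ is the stratum total.
Stratum 1 (2010–2014): n = 2228; a·d/n = 497·230/2228 = 51.3061; b·c/n = 1448·53/2228 = 34.4452
Stratum 2 (2015–2019): n = 6614; a·d/n = 1325·3472/6614 = 695.5549; b·c/n = 1541·276/6614 = 64.3054
OR_MH = (51.3061 + 695.5549) / (34.4452 + 64.3054) = 746.8610 / 98.7507 = 7.56310

7.56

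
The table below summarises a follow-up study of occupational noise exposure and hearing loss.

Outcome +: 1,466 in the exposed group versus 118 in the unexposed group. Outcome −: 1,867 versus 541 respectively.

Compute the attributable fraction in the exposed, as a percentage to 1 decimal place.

From the description: a = 1466, b = 1867, c = 118, d = 541.
Risk in exposed = 1466/3333 = 0.43984; risk in unexposed = 118/659 = 0.17906.
RR = 0.43984/0.17906 = 2.45642
AR% = (RR − 1)/RR × 100 = (2.45642 − 1)/2.45642 × 100 = 59.2903%

59.3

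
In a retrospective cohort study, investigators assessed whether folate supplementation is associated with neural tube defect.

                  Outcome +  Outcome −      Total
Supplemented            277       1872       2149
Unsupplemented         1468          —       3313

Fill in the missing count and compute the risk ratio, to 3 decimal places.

0.291

The missing cell is in the unexposed row: 3313 − 1468 = 1845.
So a = 277, b = 1872, c = 1468, d = 1845.
RR = [a/(a+b)] / [c/(c+d)] = (277/2149) / (1468/3313) = 0.12890/0.44310 = 0.29090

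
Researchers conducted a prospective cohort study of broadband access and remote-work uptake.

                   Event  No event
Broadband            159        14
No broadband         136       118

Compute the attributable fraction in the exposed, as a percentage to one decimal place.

41.7

Cells: a = 159, b = 14, c = 136, d = 118.
Risk in exposed = 159/173 = 0.91908; risk in unexposed = 136/254 = 0.53543.
RR = 0.91908/0.53543 = 1.71651
AR% = (RR − 1)/RR × 100 = (1.71651 − 1)/1.71651 × 100 = 41.7422%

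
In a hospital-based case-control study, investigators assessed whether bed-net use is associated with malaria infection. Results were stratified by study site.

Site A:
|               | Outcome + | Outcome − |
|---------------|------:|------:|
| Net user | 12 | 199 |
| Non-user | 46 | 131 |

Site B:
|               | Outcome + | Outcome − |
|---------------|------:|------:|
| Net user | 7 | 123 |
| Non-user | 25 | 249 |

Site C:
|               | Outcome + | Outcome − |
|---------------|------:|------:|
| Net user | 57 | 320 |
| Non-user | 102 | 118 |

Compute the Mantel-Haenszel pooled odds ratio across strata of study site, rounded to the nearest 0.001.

0.229

OR_MH = Σ(aᵢdᵢ/nᵢ) / Σ(bᵢcᵢ/nᵢ), where nᵢ is the stratum total.
Stratum 1 (Site A): n = 388; a·d/n = 12·131/388 = 4.0515; b·c/n = 199·46/388 = 23.5928
Stratum 2 (Site B): n = 404; a·d/n = 7·249/404 = 4.3144; b·c/n = 123·25/404 = 7.6114
Stratum 3 (Site C): n = 597; a·d/n = 57·118/597 = 11.2663; b·c/n = 320·102/597 = 54.6734
OR_MH = (4.0515 + 4.3144 + 11.2663) / (23.5928 + 7.6114 + 54.6734) = 19.6322 / 85.8775 = 0.22861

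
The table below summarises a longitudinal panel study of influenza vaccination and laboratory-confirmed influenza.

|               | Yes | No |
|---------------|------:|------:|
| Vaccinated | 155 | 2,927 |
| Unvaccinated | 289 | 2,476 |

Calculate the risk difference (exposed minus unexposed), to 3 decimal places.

Cells: a = 155, b = 2927, c = 289, d = 2476.
Risk in exposed = 155/3082 = 0.050292; risk in unexposed = 289/2765 = 0.104521.
Risk difference = 0.050292 − 0.104521 = -0.054229

-0.054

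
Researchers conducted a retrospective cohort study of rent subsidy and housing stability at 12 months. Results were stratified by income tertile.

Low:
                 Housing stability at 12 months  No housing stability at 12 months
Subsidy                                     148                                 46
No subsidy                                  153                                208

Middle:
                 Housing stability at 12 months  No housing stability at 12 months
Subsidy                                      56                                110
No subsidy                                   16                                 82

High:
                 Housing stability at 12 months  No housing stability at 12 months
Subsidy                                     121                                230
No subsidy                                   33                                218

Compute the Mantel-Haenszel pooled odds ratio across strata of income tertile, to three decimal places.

3.651

OR_MH = Σ(aᵢdᵢ/nᵢ) / Σ(bᵢcᵢ/nᵢ), where nᵢ is the stratum total.
Stratum 1 (Low): n = 555; a·d/n = 148·208/555 = 55.4667; b·c/n = 46·153/555 = 12.6811
Stratum 2 (Middle): n = 264; a·d/n = 56·82/264 = 17.3939; b·c/n = 110·16/264 = 6.6667
Stratum 3 (High): n = 602; a·d/n = 121·218/602 = 43.8173; b·c/n = 230·33/602 = 12.6080
OR_MH = (55.4667 + 17.3939 + 43.8173) / (12.6811 + 6.6667 + 12.6080) = 116.6779 / 31.9557 = 3.65124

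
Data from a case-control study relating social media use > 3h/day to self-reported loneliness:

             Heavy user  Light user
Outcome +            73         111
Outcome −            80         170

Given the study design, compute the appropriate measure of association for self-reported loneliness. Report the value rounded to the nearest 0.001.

Reading the table with exposure as columns: a = 73 (Heavy user, case), b = 80 (Heavy user, non-case), c = 111 (Light user, case), d = 170.
This is a case-control study: participants were sampled on outcome status, so risks in the source population cannot be estimated directly — relative risk is not valid here. The odds ratio is the appropriate measure.
OR = (a·d)/(b·c) = (73 × 170) / (80 × 111) = 12410 / 8880 = 1.39752

1.398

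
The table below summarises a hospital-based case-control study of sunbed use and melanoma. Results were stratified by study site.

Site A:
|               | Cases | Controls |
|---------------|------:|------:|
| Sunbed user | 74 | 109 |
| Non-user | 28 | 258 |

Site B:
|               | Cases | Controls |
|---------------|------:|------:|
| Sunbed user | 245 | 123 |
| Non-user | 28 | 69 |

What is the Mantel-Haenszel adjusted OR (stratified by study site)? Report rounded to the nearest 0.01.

5.54

OR_MH = Σ(aᵢdᵢ/nᵢ) / Σ(bᵢcᵢ/nᵢ), where nᵢ is the stratum total.
Stratum 1 (Site A): n = 469; a·d/n = 74·258/469 = 40.7079; b·c/n = 109·28/469 = 6.5075
Stratum 2 (Site B): n = 465; a·d/n = 245·69/465 = 36.3548; b·c/n = 123·28/465 = 7.4065
OR_MH = (40.7079 + 36.3548) / (6.5075 + 7.4065) = 77.0627 / 13.9139 = 5.53854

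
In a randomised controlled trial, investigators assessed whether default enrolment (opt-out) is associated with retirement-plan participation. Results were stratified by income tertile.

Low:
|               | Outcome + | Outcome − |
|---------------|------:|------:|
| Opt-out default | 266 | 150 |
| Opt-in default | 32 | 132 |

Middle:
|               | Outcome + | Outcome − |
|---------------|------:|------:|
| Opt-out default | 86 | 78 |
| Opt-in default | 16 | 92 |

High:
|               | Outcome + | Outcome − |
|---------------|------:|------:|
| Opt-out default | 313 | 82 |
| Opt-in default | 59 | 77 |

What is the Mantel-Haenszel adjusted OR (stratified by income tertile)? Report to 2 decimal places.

OR_MH = Σ(aᵢdᵢ/nᵢ) / Σ(bᵢcᵢ/nᵢ), where nᵢ is the stratum total.
Stratum 1 (Low): n = 580; a·d/n = 266·132/580 = 60.5379; b·c/n = 150·32/580 = 8.2759
Stratum 2 (Middle): n = 272; a·d/n = 86·92/272 = 29.0882; b·c/n = 78·16/272 = 4.5882
Stratum 3 (High): n = 531; a·d/n = 313·77/531 = 45.3879; b·c/n = 82·59/531 = 9.1111
OR_MH = (60.5379 + 29.0882 + 45.3879) / (8.2759 + 4.5882 + 9.1111) = 135.0141 / 21.9752 = 6.14393

6.14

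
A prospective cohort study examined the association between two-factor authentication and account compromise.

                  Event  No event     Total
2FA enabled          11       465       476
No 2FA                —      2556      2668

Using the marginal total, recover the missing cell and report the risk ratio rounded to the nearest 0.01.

0.55

The missing cell is in the unexposed row: 2668 − 2556 = 112.
So a = 11, b = 465, c = 112, d = 2556.
RR = [a/(a+b)] / [c/(c+d)] = (11/476) / (112/2668) = 0.02311/0.04198 = 0.55050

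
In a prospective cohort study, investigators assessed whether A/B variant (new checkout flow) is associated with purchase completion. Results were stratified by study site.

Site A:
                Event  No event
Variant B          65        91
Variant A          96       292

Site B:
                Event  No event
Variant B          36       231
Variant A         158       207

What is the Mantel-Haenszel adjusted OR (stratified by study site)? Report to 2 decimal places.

OR_MH = Σ(aᵢdᵢ/nᵢ) / Σ(bᵢcᵢ/nᵢ), where nᵢ is the stratum total.
Stratum 1 (Site A): n = 544; a·d/n = 65·292/544 = 34.8897; b·c/n = 91·96/544 = 16.0588
Stratum 2 (Site B): n = 632; a·d/n = 36·207/632 = 11.7911; b·c/n = 231·158/632 = 57.7500
OR_MH = (34.8897 + 11.7911) / (16.0588 + 57.7500) = 46.6808 / 73.8088 = 0.63246

0.63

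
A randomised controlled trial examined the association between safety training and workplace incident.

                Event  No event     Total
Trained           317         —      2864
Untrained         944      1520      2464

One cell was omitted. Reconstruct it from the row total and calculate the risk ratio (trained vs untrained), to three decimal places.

The missing cell is in the exposed row: 2864 − 317 = 2547.
So a = 317, b = 2547, c = 944, d = 1520.
RR = [a/(a+b)] / [c/(c+d)] = (317/2864) / (944/2464) = 0.11068/0.38312 = 0.28890

0.289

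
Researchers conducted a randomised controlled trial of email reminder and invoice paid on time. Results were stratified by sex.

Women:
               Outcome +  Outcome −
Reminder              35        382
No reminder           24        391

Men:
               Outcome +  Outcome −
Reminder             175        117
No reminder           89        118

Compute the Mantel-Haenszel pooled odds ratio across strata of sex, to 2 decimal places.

1.81

OR_MH = Σ(aᵢdᵢ/nᵢ) / Σ(bᵢcᵢ/nᵢ), where nᵢ is the stratum total.
Stratum 1 (Women): n = 832; a·d/n = 35·391/832 = 16.4483; b·c/n = 382·24/832 = 11.0192
Stratum 2 (Men): n = 499; a·d/n = 175·118/499 = 41.3828; b·c/n = 117·89/499 = 20.8677
OR_MH = (16.4483 + 41.3828) / (11.0192 + 20.8677) = 57.8311 / 31.8870 = 1.81363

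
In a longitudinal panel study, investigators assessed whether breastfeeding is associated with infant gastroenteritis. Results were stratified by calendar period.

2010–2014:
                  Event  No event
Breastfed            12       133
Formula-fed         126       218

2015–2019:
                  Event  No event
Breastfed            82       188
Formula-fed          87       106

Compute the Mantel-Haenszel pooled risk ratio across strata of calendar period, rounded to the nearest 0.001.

RR_MH = Σ(aᵢ·n₀ᵢ/nᵢ) / Σ(cᵢ·n₁ᵢ/nᵢ), with n₁ᵢ = aᵢ+bᵢ (exposed), n₀ᵢ = cᵢ+dᵢ (unexposed), nᵢ = n₁ᵢ+n₀ᵢ.
Stratum 1 (2010–2014): n₁ = 145, n₀ = 344, n = 489; a·n₀/n = 12·344/489 = 8.4417; c·n₁/n = 126·145/489 = 37.3620
Stratum 2 (2015–2019): n₁ = 270, n₀ = 193, n = 463; a·n₀/n = 82·193/463 = 34.1814; c·n₁/n = 87·270/463 = 50.7343
RR_MH = (8.4417 + 34.1814) / (37.3620 + 50.7343) = 42.6231 / 88.0963 = 0.48382

0.484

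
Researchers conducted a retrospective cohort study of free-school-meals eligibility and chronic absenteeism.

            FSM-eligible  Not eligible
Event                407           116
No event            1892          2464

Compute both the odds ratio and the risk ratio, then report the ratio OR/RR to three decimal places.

1.160

Reading the table with exposure as columns: a = 407 (FSM-eligible, case), b = 1892 (FSM-eligible, non-case), c = 116 (Not eligible, case), d = 2464.
OR = (407·2464)/(1892·116) = 1002848/219472 = 4.56937
Risk in exposed = 407/2299 = 0.17703; risk in unexposed = 116/2580 = 0.04496; RR = 3.93747
OR/RR = 4.56937 / 3.93747 = 1.16048
The outcome is not rare, so the OR lies further from 1 than the RR.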